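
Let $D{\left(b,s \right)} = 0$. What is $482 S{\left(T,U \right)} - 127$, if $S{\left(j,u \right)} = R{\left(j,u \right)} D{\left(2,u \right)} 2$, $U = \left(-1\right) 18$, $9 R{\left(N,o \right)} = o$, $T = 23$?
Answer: $-127$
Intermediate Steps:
$R{\left(N,o \right)} = \frac{o}{9}$
$U = -18$
$S{\left(j,u \right)} = 0$ ($S{\left(j,u \right)} = \frac{u}{9} \cdot 0 \cdot 2 = 0 \cdot 2 = 0$)
$482 S{\left(T,U \right)} - 127 = 482 \cdot 0 - 127 = 0 - 127 = -127$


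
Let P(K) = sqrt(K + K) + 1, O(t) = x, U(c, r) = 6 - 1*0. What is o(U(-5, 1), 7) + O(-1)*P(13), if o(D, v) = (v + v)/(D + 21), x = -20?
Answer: -526/27 - 20*sqrt(26) ≈ -121.46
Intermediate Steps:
U(c, r) = 6 (U(c, r) = 6 + 0 = 6)
o(D, v) = 2*v/(21 + D) (o(D, v) = (2*v)/(21 + D) = 2*v/(21 + D))
O(t) = -20
P(K) = 1 + sqrt(2)*sqrt(K) (P(K) = sqrt(2*K) + 1 = sqrt(2)*sqrt(K) + 1 = 1 + sqrt(2)*sqrt(K))
o(U(-5, 1), 7) + O(-1)*P(13) = 2*7/(21 + 6) - 20*(1 + sqrt(2)*sqrt(13)) = 2*7/27 - 20*(1 + sqrt(26)) = 2*7*(1/27) + (-20 - 20*sqrt(26)) = 14/27 + (-20 - 20*sqrt(26)) = -526/27 - 20*sqrt(26)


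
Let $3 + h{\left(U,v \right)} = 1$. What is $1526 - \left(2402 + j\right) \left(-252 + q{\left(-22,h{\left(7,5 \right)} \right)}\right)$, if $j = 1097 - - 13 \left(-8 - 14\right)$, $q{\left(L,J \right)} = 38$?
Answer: $689108$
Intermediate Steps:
$h{\left(U,v \right)} = -2$ ($h{\left(U,v \right)} = -3 + 1 = -2$)
$j = 811$ ($j = 1097 - \left(-13\right) \left(-22\right) = 1097 - 286 = 811$)
$1526 - \left(2402 + j\right) \left(-252 + q{\left(-22,h{\left(7,5 \right)} \right)}\right) = 1526 - \left(2402 + 811\right) \left(-252 + 38\right) = 1526 - 3213 \left(-214\right) = 1526 - -687582 = 1526 + 687582 = 689108$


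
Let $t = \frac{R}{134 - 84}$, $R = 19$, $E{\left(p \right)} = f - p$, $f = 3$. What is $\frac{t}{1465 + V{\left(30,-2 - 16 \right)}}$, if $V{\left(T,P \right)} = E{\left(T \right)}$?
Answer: $\frac{19}{71900} \approx 0.00026426$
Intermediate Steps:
$E{\left(p \right)} = 3 - p$
$V{\left(T,P \right)} = 3 - T$
$t = \frac{19}{50}$ ($t = \frac{19}{134 - 84} = \frac{19}{50} \approx 0.38$)
$\frac{t}{1465 + V{\left(30,-2 - 16 \right)}} = \frac{19}{50 \left(1465 + \left(3 - 30\right)\right)} = \frac{19}{50 \left(1465 - 27\right)} = \frac{19}{50 \cdot 1438} = \frac{19}{50} \cdot \frac{1}{1438} = \frac{19}{71900}$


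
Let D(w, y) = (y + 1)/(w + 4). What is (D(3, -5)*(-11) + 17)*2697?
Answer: 439611/7 ≈ 62802.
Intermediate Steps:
D(w, y) = (1 + y)/(4 + w)
(D(3, -5)*(-11) + 17)*2697 = (((1 - 5)/(4 + 3))*(-11) + 17)*2697 = ((-4/7)*(-11) + 17)*2697 = (((⅐)*(-4))*(-11) + 17)*2697 = (-4/7*(-11) + 17)*2697 = (44/7 + 17)*2697 = (163/7)*2697 = 439611/7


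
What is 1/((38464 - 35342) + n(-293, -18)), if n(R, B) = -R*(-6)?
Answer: 1/1364 ≈ 0.00073314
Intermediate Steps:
n(R, B) = 6*R
1/((38464 - 35342) + n(-293, -18)) = 1/((38464 - 35342) + 6*(-293)) = 1/(3122 - 1758) = 1/1364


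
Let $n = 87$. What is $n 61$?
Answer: $5307$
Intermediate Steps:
$n 61 = 87 \cdot 61 = 5307$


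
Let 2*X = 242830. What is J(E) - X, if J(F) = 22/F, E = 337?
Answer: -40916833/337 ≈ -1.2141e+5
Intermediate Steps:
X = 121415 (X = (½)*242830 = 121415)
J(E) - X = 22/337 - 1*121415 = 22*(1/337) - 121415 = 22/337 - 121415 = -40916833/337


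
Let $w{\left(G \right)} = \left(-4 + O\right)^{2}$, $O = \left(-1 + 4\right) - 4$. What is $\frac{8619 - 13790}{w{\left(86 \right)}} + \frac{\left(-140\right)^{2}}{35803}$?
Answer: $- \frac{184647313}{895075} \approx -206.29$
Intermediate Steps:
$O = -1$ ($O = 3 - 4 = -1$)
$w{\left(G \right)} = 25$ ($w{\left(G \right)} = \left(-4 - 1\right)^{2} = \left(-5\right)^{2} = 25$)
$\frac{8619 - 13790}{w{\left(86 \right)}} + \frac{\left(-140\right)^{2}}{35803} = \frac{8619 - 13790}{25} + \frac{\left(-140\right)^{2}}{35803} = \left(8619 - 13790\right) \frac{1}{25} + 19600 \cdot \frac{1}{35803} = \left(-5171\right) \frac{1}{25} + \frac{19600}{35803} = - \frac{5171}{25} + \frac{19600}{35803} = - \frac{184647313}{895075}$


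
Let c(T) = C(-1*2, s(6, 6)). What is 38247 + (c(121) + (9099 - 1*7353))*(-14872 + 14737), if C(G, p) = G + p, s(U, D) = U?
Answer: -198003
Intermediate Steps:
c(T) = 4 (c(T) = -1*2 + 6 = -2 + 6 = 4)
38247 + (c(121) + (9099 - 1*7353))*(-14872 + 14737) = 38247 + (4 + (9099 - 1*7353))*(-14872 + 14737) = 38247 + (4 + (9099 - 7353))*(-135) = 38247 + (4 + 1746)*(-135) = 38247 + 1750*(-135) = 38247 - 236250 = -198003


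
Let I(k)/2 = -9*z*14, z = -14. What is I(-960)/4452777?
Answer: 8/10097 ≈ 0.00079231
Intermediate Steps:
I(k) = 3528 (I(k) = 2*(-9*(-14)*14) = 2*(126*14) = 2*1764 = 3528)
I(-960)/4452777 = 3528/4452777 = 3528*(1/4452777) = 8/10097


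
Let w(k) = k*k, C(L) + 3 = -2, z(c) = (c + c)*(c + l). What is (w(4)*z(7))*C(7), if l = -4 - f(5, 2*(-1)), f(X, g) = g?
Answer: -5600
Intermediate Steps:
l = -2 (l = -4 - 2*(-1) = -4 - 1*(-2) = -4 + 2 = -2)
z(c) = 2*c*(-2 + c) (z(c) = (c + c)*(c - 2) = (2*c)*(-2 + c) = 2*c*(-2 + c))
C(L) = -5 (C(L) = -3 - 2 = -5)
w(k) = k²
(w(4)*z(7))*C(7) = (4²*(2*7*(-2 + 7)))*(-5) = (16*(2*7*5))*(-5) = (16*70)*(-5) = 1120*(-5) = -5600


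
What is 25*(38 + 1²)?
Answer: 975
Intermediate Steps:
25*(38 + 1²) = 25*(38 + 1) = 25*39 = 975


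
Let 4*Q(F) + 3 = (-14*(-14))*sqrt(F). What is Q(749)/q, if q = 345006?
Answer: -1/460008 + 49*sqrt(749)/345006 ≈ 0.0038848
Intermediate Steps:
Q(F) = -3/4 + 49*sqrt(F) (Q(F) = -3/4 + ((-14*(-14))*sqrt(F))/4 = -3/4 + (196*sqrt(F))/4 = -3/4 + 49*sqrt(F))
Q(749)/q = (-3/4 + 49*sqrt(749))/345006 = (-3/4 + 49*sqrt(749))*(1/345006) = -1/460008 + 49*sqrt(749)/345006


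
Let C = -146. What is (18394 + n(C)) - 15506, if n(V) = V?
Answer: 2742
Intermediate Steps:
(18394 + n(C)) - 15506 = (18394 - 146) - 15506 = 18248 - 15506 = 2742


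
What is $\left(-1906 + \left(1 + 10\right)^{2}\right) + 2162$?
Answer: $377$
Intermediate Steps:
$\left(-1906 + \left(1 + 10\right)^{2}\right) + 2162 = \left(-1906 + 11^{2}\right) + 2162 = \left(-1906 + 121\right) + 2162 = -1785 + 2162 = 377$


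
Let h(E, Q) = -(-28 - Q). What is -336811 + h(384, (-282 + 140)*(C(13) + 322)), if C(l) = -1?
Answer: -382365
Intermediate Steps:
h(E, Q) = 28 + Q
-336811 + h(384, (-282 + 140)*(C(13) + 322)) = -336811 + (28 + (-282 + 140)*(-1 + 322)) = -336811 + (28 - 142*321) = -336811 + (28 - 45582) = -336811 - 45554 = -382365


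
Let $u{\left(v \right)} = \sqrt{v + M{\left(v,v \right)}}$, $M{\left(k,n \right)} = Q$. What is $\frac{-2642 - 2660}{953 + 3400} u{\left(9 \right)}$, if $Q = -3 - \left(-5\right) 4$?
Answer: $- \frac{5302 \sqrt{26}}{4353} \approx -6.2107$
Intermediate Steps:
$Q = 17$ ($Q = -3 - -20 = -3 + 20 = 17$)
$M{\left(k,n \right)} = 17$
$u{\left(v \right)} = \sqrt{17 + v}$ ($u{\left(v \right)} = \sqrt{v + 17} = \sqrt{17 + v}$)
$\frac{-2642 - 2660}{953 + 3400} u{\left(9 \right)} = \frac{-2642 - 2660}{953 + 3400} \sqrt{17 + 9} = - \frac{5302}{4353} \sqrt{26} = \left(-5302\right) \frac{1}{4353} \sqrt{26} = - \frac{5302 \sqrt{26}}{4353}$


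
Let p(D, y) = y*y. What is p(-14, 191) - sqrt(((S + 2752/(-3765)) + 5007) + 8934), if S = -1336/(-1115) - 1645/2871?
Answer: 36481 - sqrt(1000026911664044756690)/267830805 ≈ 36363.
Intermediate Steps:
p(D, y) = y**2
S = 2001481/3201165 (S = -1336*(-1/1115) - 1645*1/2871 = 1336/1115 - 1645/2871 = 2001481/3201165 ≈ 0.62524)
p(-14, 191) - sqrt(((S + 2752/(-3765)) + 5007) + 8934) = 191**2 - sqrt(((2001481/3201165 + 2752/(-3765)) + 5007) + 8934) = 36481 - sqrt(((2001481/3201165 + 2752*(-1/3765)) + 5007) + 8934) = 36481 - sqrt(((2001481/3201165 - 2752/3765) + 5007) + 8934) = 36481 - sqrt((-84935341/803492415 + 5007) + 8934) = 36481 - sqrt(4023001586564/803492415 + 8934) = 36481 - sqrt(11201402822174/803492415) = 36481 - sqrt(1000026911664044756690)/267830805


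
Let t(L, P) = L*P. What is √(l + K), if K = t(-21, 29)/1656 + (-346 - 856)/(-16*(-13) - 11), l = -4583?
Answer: I*√13567914036942/54372 ≈ 67.746*I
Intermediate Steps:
K = -703495/108744 (K = -21*29/1656 + (-346 - 856)/(-16*(-13) - 11) = -609*1/1656 - 1202/(208 - 11) = -203/552 - 1202/197 = -703495/108744 ≈ -6.4693)
√(l + K) = √(-4583 - 703495/108744) = √(-499077247/108744) = I*√13567914036942/54372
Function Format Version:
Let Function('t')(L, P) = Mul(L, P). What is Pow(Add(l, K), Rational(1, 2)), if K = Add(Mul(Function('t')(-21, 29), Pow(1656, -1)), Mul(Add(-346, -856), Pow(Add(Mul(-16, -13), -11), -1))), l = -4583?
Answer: Mul(Rational(1, 54372), I, Pow(13567914036942, Rational(1, 2))) ≈ Mul(67.746, I)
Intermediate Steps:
K = Rational(-703495, 108744) (K = Add(Mul(Mul(-21, 29), Pow(1656, -1)), Mul(Add(-346, -856), Pow(Add(Mul(-16, -13), -11), -1))) = Add(Mul(-609, Rational(1, 1656)), Mul(-1202, Pow(Add(208, -11), -1))) = Add(Rational(-203, 552), Mul(-1202, Pow(197, -1))) = Add(Rational(-203, 552), Mul(-1202, Rational(1, 197))) = Add(Rational(-203, 552), Rational(-1202, 197)) = Rational(-703495, 108744) ≈ -6.4693)
Pow(Add(l, K), Rational(1, 2)) = Pow(Add(-4583, Rational(-703495, 108744)), Rational(1, 2)) = Pow(Rational(-499077247, 108744), Rational(1, 2)) = Mul(Rational(1, 54372), I, Pow(13567914036942, Rational(1, 2)))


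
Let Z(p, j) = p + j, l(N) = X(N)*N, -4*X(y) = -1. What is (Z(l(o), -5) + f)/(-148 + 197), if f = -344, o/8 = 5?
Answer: -339/49 ≈ -6.9184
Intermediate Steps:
o = 40 (o = 8*5 = 40)
X(y) = ¼ (X(y) = -¼*(-1) = ¼)
l(N) = N/4
Z(p, j) = j + p
(Z(l(o), -5) + f)/(-148 + 197) = ((-5 + (¼)*40) - 344)/(-148 + 197) = ((-5 + 10) - 344)/49 = (5 - 344)*(1/49) = -339*1/49 = -339/49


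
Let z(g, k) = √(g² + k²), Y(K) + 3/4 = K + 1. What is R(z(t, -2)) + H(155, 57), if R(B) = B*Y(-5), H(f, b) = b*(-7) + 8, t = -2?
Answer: -391 - 19*√2/2 ≈ -404.44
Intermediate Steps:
Y(K) = ¼ + K (Y(K) = -¾ + (K + 1) = -¾ + (1 + K) = ¼ + K)
H(f, b) = 8 - 7*b (H(f, b) = -7*b + 8 = 8 - 7*b)
R(B) = -19*B/4 (R(B) = B*(¼ - 5) = B*(-19/4) = -19*B/4)
R(z(t, -2)) + H(155, 57) = -19*√((-2)² + (-2)²)/4 + (8 - 7*57) = -19*√(4 + 4)/4 + (8 - 399) = -19*√2/2 - 391 = -391 - 19*√2/2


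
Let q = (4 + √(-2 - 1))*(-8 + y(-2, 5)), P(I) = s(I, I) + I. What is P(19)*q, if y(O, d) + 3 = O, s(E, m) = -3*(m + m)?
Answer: 4940 + 1235*I*√3 ≈ 4940.0 + 2139.1*I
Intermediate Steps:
s(E, m) = -6*m
y(O, d) = -3 + O
P(I) = -5*I (P(I) = -6*I + I = -5*I)
q = -52 - 13*I*√3 (q = (4 + √(-2 - 1))*(-8 + (-3 - 2)) = (4 + √(-3))*(-8 - 5) = (4 + I*√3)*(-13) = -52 - 13*I*√3 ≈ -52.0 - 22.517*I)
P(19)*q = (-5*19)*(-52 - 13*I*√3) = -95*(-52 - 13*I*√3) = 4940 + 1235*I*√3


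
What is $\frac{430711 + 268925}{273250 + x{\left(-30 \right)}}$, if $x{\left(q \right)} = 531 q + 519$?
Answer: $\frac{699636}{257839} \approx 2.7135$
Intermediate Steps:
$x{\left(q \right)} = 519 + 531 q$
$\frac{430711 + 268925}{273250 + x{\left(-30 \right)}} = \frac{430711 + 268925}{273250 + \left(519 + 531 \left(-30\right)\right)} = \frac{699636}{273250 + \left(519 - 15930\right)} = \frac{699636}{273250 - 15411} = \frac{699636}{257839}$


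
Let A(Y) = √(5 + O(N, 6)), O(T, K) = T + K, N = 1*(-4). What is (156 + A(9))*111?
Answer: 17316 + 111*√7 ≈ 17610.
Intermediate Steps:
N = -4
O(T, K) = K + T
A(Y) = √7 (A(Y) = √(5 + (6 - 4)) = √(5 + 2) = √7)
(156 + A(9))*111 = (156 + √7)*111 = 17316 + 111*√7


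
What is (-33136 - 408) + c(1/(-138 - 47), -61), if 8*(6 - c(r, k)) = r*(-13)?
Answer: -49636253/1480 ≈ -33538.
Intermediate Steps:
c(r, k) = 6 + 13*r/8 (c(r, k) = 6 - r*(-13)/8 = 6 - (-13)*r/8 = 6 + 13*r/8)
(-33136 - 408) + c(1/(-138 - 47), -61) = (-33136 - 408) + (6 + 13/(8*(-138 - 47))) = -33544 + (6 + (13/8)/(-185)) = -33544 + (6 + (13/8)*(-1/185)) = -33544 + (6 - 13/1480) = -33544 + 8867/1480 = -49636253/1480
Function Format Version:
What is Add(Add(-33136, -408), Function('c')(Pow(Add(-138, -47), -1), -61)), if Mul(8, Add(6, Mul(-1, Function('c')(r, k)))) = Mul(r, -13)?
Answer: Rational(-49636253, 1480) ≈ -33538.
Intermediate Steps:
Function('c')(r, k) = Add(6, Mul(Rational(13, 8), r)) (Function('c')(r, k) = Add(6, Mul(Rational(-1, 8), Mul(r, -13))) = Add(6, Mul(Rational(-1, 8), Mul(-13, r))) = Add(6, Mul(Rational(13, 8), r)))
Add(Add(-33136, -408), Function('c')(Pow(Add(-138, -47), -1), -61)) = Add(Add(-33136, -408), Add(6, Mul(Rational(13, 8), Pow(Add(-138, -47), -1)))) = Add(-33544, Add(6, Mul(Rational(13, 8), Pow(-185, -1)))) = Add(-33544, Add(6, Mul(Rational(13, 8), Rational(-1, 185)))) = Add(-33544, Add(6, Rational(-13, 1480))) = Add(-33544, Rational(8867, 1480)) = Rational(-49636253, 1480)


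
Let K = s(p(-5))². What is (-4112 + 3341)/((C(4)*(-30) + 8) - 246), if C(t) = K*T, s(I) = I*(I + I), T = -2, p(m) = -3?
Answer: -771/19202 ≈ -0.040152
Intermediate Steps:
s(I) = 2*I² (s(I) = I*(2*I) = 2*I²)
K = 324 (K = (2*(-3)²)² = (2*9)² = 18² = 324)
C(t) = -648 (C(t) = 324*(-2) = -648)
(-4112 + 3341)/((C(4)*(-30) + 8) - 246) = (-4112 + 3341)/((-648*(-30) + 8) - 246) = -771/((19440 + 8) - 246) = -771/(19448 - 246) = -771/19202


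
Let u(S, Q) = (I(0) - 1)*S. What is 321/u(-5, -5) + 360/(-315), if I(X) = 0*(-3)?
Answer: 2207/35 ≈ 63.057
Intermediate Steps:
I(X) = 0
u(S, Q) = -S (u(S, Q) = (0 - 1)*S = -S)
321/u(-5, -5) + 360/(-315) = 321/((-1*(-5))) + 360/(-315) = 321/5 + 360*(-1/315) = 321*(⅕) - 8/7 = 321/5 - 8/7 = 2207/35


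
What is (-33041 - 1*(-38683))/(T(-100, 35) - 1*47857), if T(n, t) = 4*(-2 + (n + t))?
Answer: -806/6875 ≈ -0.11724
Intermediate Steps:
T(n, t) = -8 + 4*n + 4*t (T(n, t) = 4*(-2 + n + t) = -8 + 4*n + 4*t)
(-33041 - 1*(-38683))/(T(-100, 35) - 1*47857) = (-33041 - 1*(-38683))/((-8 + 4*(-100) + 4*35) - 1*47857) = (-33041 + 38683)/((-8 - 400 + 140) - 47857) = 5642/(-268 - 47857) = 5642/(-48125) = 5642*(-1/48125) = -806/6875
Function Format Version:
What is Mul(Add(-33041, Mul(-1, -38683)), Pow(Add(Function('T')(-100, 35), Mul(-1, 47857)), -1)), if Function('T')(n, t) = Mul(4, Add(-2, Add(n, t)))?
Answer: Rational(-806, 6875) ≈ -0.11724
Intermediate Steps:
Function('T')(n, t) = Add(-8, Mul(4, n), Mul(4, t)) (Function('T')(n, t) = Mul(4, Add(-2, n, t)) = Add(-8, Mul(4, n), Mul(4, t)))
Mul(Add(-33041, Mul(-1, -38683)), Pow(Add(Function('T')(-100, 35), Mul(-1, 47857)), -1)) = Mul(Add(-33041, Mul(-1, -38683)), Pow(Add(Add(-8, Mul(4, -100), Mul(4, 35)), Mul(-1, 47857)), -1)) = Mul(Add(-33041, 38683), Pow(Add(Add(-8, -400, 140), -47857), -1)) = Mul(5642, Pow(Add(-268, -47857), -1)) = Mul(5642, Pow(-48125, -1)) = Mul(5642, Rational(-1, 48125)) = Rational(-806, 6875)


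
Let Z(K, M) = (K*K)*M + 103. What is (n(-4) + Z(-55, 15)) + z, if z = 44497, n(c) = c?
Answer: 89971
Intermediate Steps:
Z(K, M) = 103 + M*K² (Z(K, M) = K²*M + 103 = M*K² + 103 = 103 + M*K²)
(n(-4) + Z(-55, 15)) + z = (-4 + (103 + 15*(-55)²)) + 44497 = (-4 + (103 + 15*3025)) + 44497 = (-4 + (103 + 45375)) + 44497 = (-4 + 45478) + 44497 = 45474 + 44497 = 89971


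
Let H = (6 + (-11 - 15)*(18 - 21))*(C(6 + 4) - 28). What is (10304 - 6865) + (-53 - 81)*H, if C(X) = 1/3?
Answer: 314855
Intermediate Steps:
C(X) = 1/3
H = -2324 (H = (6 + (-11 - 15)*(18 - 21))*(1/3 - 28) = (6 - 26*(-3))*(-83/3) = (6 + 78)*(-83/3) = 84*(-83/3) = -2324)
(10304 - 6865) + (-53 - 81)*H = (10304 - 6865) + (-53 - 81)*(-2324) = 3439 - 134*(-2324) = 3439 + 311416 = 314855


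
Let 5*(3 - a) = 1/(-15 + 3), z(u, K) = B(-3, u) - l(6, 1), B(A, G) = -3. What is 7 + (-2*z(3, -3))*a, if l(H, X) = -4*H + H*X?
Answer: -167/2 ≈ -83.500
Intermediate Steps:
z(u, K) = 15 (z(u, K) = -3 - 6*(-4 + 1) = -3 - 6*(-3) = -3 - 1*(-18) = -3 + 18 = 15)
a = 181/60 (a = 3 - 1/(5*(-15 + 3)) = 3 - 1/5/(-12) = 3 - 1/5*(-1/12) = 3 + 1/60 = 181/60 ≈ 3.0167)
7 + (-2*z(3, -3))*a = 7 - 2*15*(181/60) = 7 - 30*181/60 = 7 - 181/2 = -167/2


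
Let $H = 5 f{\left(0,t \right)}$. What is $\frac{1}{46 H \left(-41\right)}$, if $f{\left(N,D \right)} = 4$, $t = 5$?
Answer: $- \frac{1}{37720} \approx -2.6511 \cdot 10^{-5}$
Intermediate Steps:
$H = 20$ ($H = 5 \cdot 4 = 20$)
$\frac{1}{46 H \left(-41\right)} = \frac{1}{46 \cdot 20 \left(-41\right)} = \frac{1}{920 \left(-41\right)} = \frac{1}{-37720} = - \frac{1}{37720}$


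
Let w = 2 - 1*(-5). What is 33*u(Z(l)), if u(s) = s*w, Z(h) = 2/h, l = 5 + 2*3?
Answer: 42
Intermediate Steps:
w = 7 (w = 2 + 5 = 7)
l = 11 (l = 5 + 6 = 11)
u(s) = 7*s (u(s) = s*7 = 7*s)
33*u(Z(l)) = 33*(7*(2/11)) = 33*(14/11) = 42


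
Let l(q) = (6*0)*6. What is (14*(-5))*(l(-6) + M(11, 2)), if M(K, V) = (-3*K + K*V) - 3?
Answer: 980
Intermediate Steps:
M(K, V) = -3 - 3*K + K*V
l(q) = 0 (l(q) = 0*6 = 0)
(14*(-5))*(l(-6) + M(11, 2)) = (14*(-5))*(0 + (-3 - 3*11 + 11*2)) = -70*(0 + (-3 - 33 + 22)) = -70*(0 - 14) = -70*(-14) = 980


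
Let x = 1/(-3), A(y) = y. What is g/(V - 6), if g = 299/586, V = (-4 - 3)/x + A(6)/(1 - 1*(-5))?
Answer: 299/9376 ≈ 0.031890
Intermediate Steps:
x = -1/3 (x = 1*(-1/3) = -1/3 ≈ -0.33333)
V = 22 (V = (-4 - 3)/(-1/3) + 6/(1 - 1*(-5)) = -7*(-3) + 6/(1 + 5) = 21 + 6/6 = 21 + 6*(1/6) = 21 + 1 = 22)
g = 299/586 (g = 299*(1/586) = 299/586 ≈ 0.51024)
g/(V - 6) = 299/(586*(22 - 6)) = (299/586)/16 = (299/586)*(1/16) = 299/9376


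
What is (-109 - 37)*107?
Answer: -15622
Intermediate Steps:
(-109 - 37)*107 = -146*107 = -15622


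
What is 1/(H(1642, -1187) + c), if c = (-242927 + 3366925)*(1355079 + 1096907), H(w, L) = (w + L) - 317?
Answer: 1/7659999360166 ≈ 1.3055e-13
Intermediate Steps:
H(w, L) = -317 + L + w (H(w, L) = (L + w) - 317 = -317 + L + w)
c = 7659999360028 (c = 3123998*2451986 = 7659999360028)
1/(H(1642, -1187) + c) = 1/((-317 - 1187 + 1642) + 7659999360028) = 1/(138 + 7659999360028) = 1/7659999360166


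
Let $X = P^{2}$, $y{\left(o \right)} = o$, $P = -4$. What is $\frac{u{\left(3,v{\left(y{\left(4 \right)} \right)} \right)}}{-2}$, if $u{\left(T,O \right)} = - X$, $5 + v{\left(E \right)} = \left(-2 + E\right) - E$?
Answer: $8$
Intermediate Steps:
$X = 16$ ($X = \left(-4\right)^{2} = 16$)
$v{\left(E \right)} = -7$ ($v{\left(E \right)} = -5 + \left(\left(-2 + E\right) - E\right) = -5 - 2 = -7$)
$u{\left(T,O \right)} = -16$ ($u{\left(T,O \right)} = \left(-1\right) 16 = -16$)
$\frac{u{\left(3,v{\left(y{\left(4 \right)} \right)} \right)}}{-2} = - \frac{16}{-2} = \left(-16\right) \left(- \frac{1}{2}\right) = 8$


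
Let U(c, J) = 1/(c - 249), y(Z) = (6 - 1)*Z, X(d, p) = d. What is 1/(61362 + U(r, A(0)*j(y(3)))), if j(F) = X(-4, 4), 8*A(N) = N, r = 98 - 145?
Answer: 296/18163151 ≈ 1.6297e-5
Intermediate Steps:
r = -47
A(N) = N/8
y(Z) = 5*Z
j(F) = -4
U(c, J) = 1/(-249 + c)
1/(61362 + U(r, A(0)*j(y(3)))) = 1/(61362 + 1/(-249 - 47)) = 1/(61362 + 1/(-296)) = 1/(61362 - 1/296) = 1/(18163151/296) = 296/18163151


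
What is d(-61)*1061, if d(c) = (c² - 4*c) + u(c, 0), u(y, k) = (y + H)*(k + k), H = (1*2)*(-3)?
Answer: 4206865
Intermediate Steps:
H = -6 (H = 2*(-3) = -6)
u(y, k) = 2*k*(-6 + y) (u(y, k) = (y - 6)*(k + k) = (-6 + y)*(2*k) = 2*k*(-6 + y))
d(c) = c² - 4*c (d(c) = (c² - 4*c) + 2*0*(-6 + c) = (c² - 4*c) + 0 = c² - 4*c)
d(-61)*1061 = -61*(-4 - 61)*1061 = -61*(-65)*1061 = 3965*1061 = 4206865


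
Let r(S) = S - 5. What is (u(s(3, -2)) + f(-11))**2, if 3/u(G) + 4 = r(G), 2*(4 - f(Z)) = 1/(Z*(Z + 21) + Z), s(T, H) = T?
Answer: 179776/14641 ≈ 12.279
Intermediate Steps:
r(S) = -5 + S
f(Z) = 4 - 1/(2*(Z + Z*(21 + Z))) (f(Z) = 4 - 1/(2*(Z*(Z + 21) + Z)) = 4 - 1/(2*(Z*(21 + Z) + Z)) = 4 - 1/(2*(Z + Z*(21 + Z))))
u(G) = 3/(-9 + G) (u(G) = 3/(-4 + (-5 + G)) = 3/(-9 + G))
(u(s(3, -2)) + f(-11))**2 = (3/(-9 + 3) + (1/2)*(-1 + 8*(-11)**2 + 176*(-11))/(-11*(22 - 11)))**2 = (3/(-6) + (1/2)*(-1/11)*(-1 + 8*121 - 1936)/11)**2 = (3*(-1/6) + (1/2)*(-1/11)*(1/11)*(-1 + 968 - 1936))**2 = (-1/2 + (1/2)*(-1/11)*(1/11)*(-969))**2 = (-1/2 + 969/242)**2 = (424/121)**2 = 179776/14641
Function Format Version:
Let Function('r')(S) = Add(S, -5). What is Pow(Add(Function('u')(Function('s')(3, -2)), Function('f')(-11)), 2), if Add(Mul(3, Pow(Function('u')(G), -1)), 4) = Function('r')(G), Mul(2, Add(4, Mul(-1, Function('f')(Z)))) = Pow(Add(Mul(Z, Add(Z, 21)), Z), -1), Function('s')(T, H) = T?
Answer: Rational(179776, 14641) ≈ 12.279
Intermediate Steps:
Function('r')(S) = Add(-5, S)
Function('f')(Z) = Add(4, Mul(Rational(-1, 2), Pow(Add(Z, Mul(Z, Add(21, Z))), -1))) (Function('f')(Z) = Add(4, Mul(Rational(-1, 2), Pow(Add(Mul(Z, Add(Z, 21)), Z), -1))) = Add(4, Mul(Rational(-1, 2), Pow(Add(Mul(Z, Add(21, Z)), Z), -1))) = Add(4, Mul(Rational(-1, 2), Pow(Add(Z, Mul(Z, Add(21, Z))), -1))))
Function('u')(G) = Mul(3, Pow(Add(-9, G), -1)) (Function('u')(G) = Mul(3, Pow(Add(-4, Add(-5, G)), -1)) = Mul(3, Pow(Add(-9, G), -1)))
Pow(Add(Function('u')(Function('s')(3, -2)), Function('f')(-11)), 2) = Pow(Add(Mul(3, Pow(Add(-9, 3), -1)), Mul(Rational(1, 2), Pow(-11, -1), Pow(Add(22, -11), -1), Add(-1, Mul(8, Pow(-11, 2)), Mul(176, -11)))), 2) = Pow(Add(Mul(3, Pow(-6, -1)), Mul(Rational(1, 2), Rational(-1, 11), Pow(11, -1), Add(-1, Mul(8, 121), -1936))), 2) = Pow(Add(Mul(3, Rational(-1, 6)), Mul(Rational(1, 2), Rational(-1, 11), Rational(1, 11), Add(-1, 968, -1936))), 2) = Pow(Add(Rational(-1, 2), Mul(Rational(1, 2), Rational(-1, 11), Rational(1, 11), -969)), 2) = Pow(Add(Rational(-1, 2), Rational(969, 242)), 2) = Pow(Rational(424, 121), 2) = Rational(179776, 14641)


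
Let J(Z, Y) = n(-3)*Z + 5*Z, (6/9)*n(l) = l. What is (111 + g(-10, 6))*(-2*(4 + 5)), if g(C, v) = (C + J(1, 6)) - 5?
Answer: -1737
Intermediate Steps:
n(l) = 3*l/2
J(Z, Y) = Z/2 (J(Z, Y) = ((3/2)*(-3))*Z + 5*Z = -9*Z/2 + 5*Z = Z/2)
g(C, v) = -9/2 + C (g(C, v) = (C + (1/2)*1) - 5 = (C + 1/2) - 5 = (1/2 + C) - 5 = -9/2 + C)
(111 + g(-10, 6))*(-2*(4 + 5)) = (111 + (-9/2 - 10))*(-2*(4 + 5)) = (111 - 29/2)*(-2*9) = (193/2)*(-18) = -1737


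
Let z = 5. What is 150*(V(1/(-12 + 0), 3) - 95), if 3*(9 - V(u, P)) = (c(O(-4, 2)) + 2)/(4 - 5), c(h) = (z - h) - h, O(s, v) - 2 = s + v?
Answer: -12550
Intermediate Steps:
O(s, v) = 2 + s + v (O(s, v) = 2 + (s + v) = 2 + s + v)
c(h) = 5 - 2*h (c(h) = (5 - h) - h = 5 - 2*h)
V(u, P) = 34/3 (V(u, P) = 9 - ((5 - 2*(2 - 4 + 2)) + 2)/(3*(4 - 5)) = 9 - ((5 - 2*0) + 2)/(3*(-1)) = 9 - ((5 + 0) + 2)*(-1)/3 = 9 - (5 + 2)*(-1)/3 = 9 - 7*(-1)/3 = 9 - 1/3*(-7) = 9 + 7/3 = 34/3)
150*(V(1/(-12 + 0), 3) - 95) = 150*(34/3 - 95) = 150*(-251/3) = -12550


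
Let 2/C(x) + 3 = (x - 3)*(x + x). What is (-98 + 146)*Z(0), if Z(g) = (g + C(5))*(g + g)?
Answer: 0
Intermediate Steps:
C(x) = 2/(-3 + 2*x*(-3 + x)) (C(x) = 2/(-3 + (x - 3)*(x + x)) = 2/(-3 + (-3 + x)*(2*x)) = 2/(-3 + 2*x*(-3 + x)))
Z(g) = 2*g*(2/17 + g) (Z(g) = (g + 2/(-3 - 6*5 + 2*5²))*(g + g) = (g + 2/(-3 - 30 + 2*25))*(2*g) = (g + 2/(-3 - 30 + 50))*(2*g) = (g + 2/17)*(2*g) = (2/17 + g)*(2*g) = 2*g*(2/17 + g))
(-98 + 146)*Z(0) = (-98 + 146)*((2/17)*0*(2 + 17*0)) = 48*((2/17)*0*(2 + 0)) = 48*((2/17)*0*2) = 48*0 = 0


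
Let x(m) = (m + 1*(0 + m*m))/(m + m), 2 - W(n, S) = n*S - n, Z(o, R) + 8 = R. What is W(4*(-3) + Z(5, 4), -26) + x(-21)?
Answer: -440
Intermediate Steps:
Z(o, R) = -8 + R
W(n, S) = 2 + n - S*n (W(n, S) = 2 - (n*S - n) = 2 - (S*n - n) = 2 - (-n + S*n) = 2 + (n - S*n) = 2 + n - S*n)
x(m) = (m + m²)/(2*m) (x(m) = (m + 1*(0 + m²))/((2*m)) = (m + 1*m²)*(1/(2*m)) = (m + m²)*(1/(2*m)) = (m + m²)/(2*m))
W(4*(-3) + Z(5, 4), -26) + x(-21) = (2 + (4*(-3) + (-8 + 4)) - 1*(-26)*(4*(-3) + (-8 + 4))) + (½ + (½)*(-21)) = (2 + (-12 - 4) - 1*(-26)*(-12 - 4)) + (½ - 21/2) = (2 - 16 - 1*(-26)*(-16)) - 10 = (2 - 16 - 416) - 10 = -430 - 10 = -440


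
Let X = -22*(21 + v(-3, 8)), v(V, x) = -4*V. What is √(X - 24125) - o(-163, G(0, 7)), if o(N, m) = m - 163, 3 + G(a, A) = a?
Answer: 166 + I*√24851 ≈ 166.0 + 157.64*I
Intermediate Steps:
G(a, A) = -3 + a
o(N, m) = -163 + m
X = -726 (X = -22*(21 - 4*(-3)) = -22*(21 + 12) = -22*33 = -726)
√(X - 24125) - o(-163, G(0, 7)) = √(-726 - 24125) - (-163 + (-3 + 0)) = √(-24851) - (-163 - 3) = I*√24851 - 1*(-166) = I*√24851 + 166 = 166 + I*√24851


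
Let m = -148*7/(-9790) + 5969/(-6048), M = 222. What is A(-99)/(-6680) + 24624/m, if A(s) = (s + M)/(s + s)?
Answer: -321398227778934169/11500527184080 ≈ -27946.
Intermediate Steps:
m = -26085391/29604960 (m = -1036*(-1/9790) + 5969*(-1/6048) = 518/4895 - 5969/6048 = -26085391/29604960 ≈ -0.88112)
A(s) = (222 + s)/(2*s) (A(s) = (s + 222)/(s + s) = (222 + s)/((2*s)) = (222 + s)*(1/(2*s)) = (222 + s)/(2*s))
A(-99)/(-6680) + 24624/m = ((½)*(222 - 99)/(-99))/(-6680) + 24624/(-26085391/29604960) = ((½)*(-1/99)*123)*(-1/6680) + 24624*(-29604960/26085391) = -41/66*(-1/6680) - 728992535040/26085391 = 41/440880 - 728992535040/26085391 = -321398227778934169/11500527184080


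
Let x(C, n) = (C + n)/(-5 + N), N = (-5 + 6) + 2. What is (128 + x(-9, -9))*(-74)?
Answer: -10138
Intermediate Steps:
N = 3 (N = 1 + 2 = 3)
x(C, n) = -C/2 - n/2 (x(C, n) = (C + n)/(-5 + 3) = (C + n)/(-2) = (C + n)*(-1/2) = -C/2 - n/2)
(128 + x(-9, -9))*(-74) = (128 + (-1/2*(-9) - 1/2*(-9)))*(-74) = (128 + (9/2 + 9/2))*(-74) = (128 + 9)*(-74) = 137*(-74) = -10138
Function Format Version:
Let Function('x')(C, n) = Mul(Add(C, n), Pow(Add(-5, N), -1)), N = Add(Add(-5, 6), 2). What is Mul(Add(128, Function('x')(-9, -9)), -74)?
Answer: -10138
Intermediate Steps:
N = 3 (N = Add(1, 2) = 3)
Function('x')(C, n) = Add(Mul(Rational(-1, 2), C), Mul(Rational(-1, 2), n)) (Function('x')(C, n) = Mul(Add(C, n), Pow(Add(-5, 3), -1)) = Mul(Add(C, n), Pow(-2, -1)) = Mul(Add(C, n), Rational(-1, 2)) = Add(Mul(Rational(-1, 2), C), Mul(Rational(-1, 2), n)))
Mul(Add(128, Function('x')(-9, -9)), -74) = Mul(Add(128, Add(Mul(Rational(-1, 2), -9), Mul(Rational(-1, 2), -9))), -74) = Mul(Add(128, Add(Rational(9, 2), Rational(9, 2))), -74) = Mul(Add(128, 9), -74) = Mul(137, -74) = -10138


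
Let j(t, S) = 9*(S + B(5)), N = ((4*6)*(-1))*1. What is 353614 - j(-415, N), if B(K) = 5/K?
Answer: 353821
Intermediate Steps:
N = -24 (N = (24*(-1))*1 = -24*1 = -24)
j(t, S) = 9 + 9*S (j(t, S) = 9*(S + 5/5) = 9*(S + 5*(⅕)) = 9*(S + 1) = 9*(1 + S) = 9 + 9*S)
353614 - j(-415, N) = 353614 - (9 + 9*(-24)) = 353614 - (9 - 216) = 353614 - 1*(-207) = 353614 + 207 = 353821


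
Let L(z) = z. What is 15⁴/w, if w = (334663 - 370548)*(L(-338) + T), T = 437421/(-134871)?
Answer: 455189625/110104316321 ≈ 0.0041342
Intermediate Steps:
T = -145807/44957 (T = 437421*(-1/134871) = -145807/44957 ≈ -3.2433)
w = 550521581605/44957 (w = (334663 - 370548)*(-338 - 145807/44957) = -35885*(-15341273/44957) = 550521581605/44957 ≈ 1.2246e+7)
15⁴/w = 15⁴/(550521581605/44957) = 50625*(44957/550521581605) = 455189625/110104316321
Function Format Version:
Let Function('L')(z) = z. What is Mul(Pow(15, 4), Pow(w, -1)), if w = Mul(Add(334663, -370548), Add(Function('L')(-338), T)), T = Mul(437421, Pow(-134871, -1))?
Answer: Rational(455189625, 110104316321) ≈ 0.0041342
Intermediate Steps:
T = Rational(-145807, 44957) (T = Mul(437421, Rational(-1, 134871)) = Rational(-145807, 44957) ≈ -3.2433)
w = Rational(550521581605, 44957) (w = Mul(Add(334663, -370548), Add(-338, Rational(-145807, 44957))) = Mul(-35885, Rational(-15341273, 44957)) = Rational(550521581605, 44957) ≈ 1.2246e+7)
Mul(Pow(15, 4), Pow(w, -1)) = Mul(Pow(15, 4), Pow(Rational(550521581605, 44957), -1)) = Mul(50625, Rational(44957, 550521581605)) = Rational(455189625, 110104316321)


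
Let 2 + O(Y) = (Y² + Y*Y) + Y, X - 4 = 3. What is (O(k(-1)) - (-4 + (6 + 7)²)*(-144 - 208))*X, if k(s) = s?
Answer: 406553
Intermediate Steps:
X = 7 (X = 4 + 3 = 7)
O(Y) = -2 + Y + 2*Y² (O(Y) = -2 + ((Y² + Y*Y) + Y) = -2 + ((Y² + Y²) + Y) = -2 + (2*Y² + Y) = -2 + (Y + 2*Y²) = -2 + Y + 2*Y²)
(O(k(-1)) - (-4 + (6 + 7)²)*(-144 - 208))*X = ((-2 - 1 + 2*(-1)²) - (-4 + (6 + 7)²)*(-144 - 208))*7 = ((-2 - 1 + 2*1) - (-4 + 13²)*(-352))*7 = ((-2 - 1 + 2) - (-4 + 169)*(-352))*7 = (-1 - 165*(-352))*7 = (-1 - 1*(-58080))*7 = (-1 + 58080)*7 = 58079*7 = 406553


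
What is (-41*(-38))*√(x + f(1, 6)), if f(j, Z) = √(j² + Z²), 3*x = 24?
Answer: 1558*√(8 + √37) ≈ 5846.7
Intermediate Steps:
x = 8 (x = (⅓)*24 = 8)
f(j, Z) = √(Z² + j²)
(-41*(-38))*√(x + f(1, 6)) = (-41*(-38))*√(8 + √(6² + 1²)) = 1558*√(8 + √(36 + 1)) = 1558*√(8 + √37)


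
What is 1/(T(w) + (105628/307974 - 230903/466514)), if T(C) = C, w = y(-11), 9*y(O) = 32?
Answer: 215511273954/733509537797 ≈ 0.29381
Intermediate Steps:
y(O) = 32/9 (y(O) = (⅑)*32 = 32/9)
w = 32/9 ≈ 3.5556
1/(T(w) + (105628/307974 - 230903/466514)) = 1/(32/9 + (105628/307974 - 230903/466514)) = 1/(32/9 + (105628*(1/307974) - 230903*1/466514)) = 1/(32/9 + (52814/153987 - 230903/466514)) = 1/(32/9 - 10917589865/71837091318) = 1/(733509537797/215511273954) = 215511273954/733509537797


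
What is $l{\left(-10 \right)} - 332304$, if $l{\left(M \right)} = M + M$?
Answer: $-332324$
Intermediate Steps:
$l{\left(M \right)} = 2 M$
$l{\left(-10 \right)} - 332304 = 2 \left(-10\right) - 332304 = -20 - 332304 = -332324$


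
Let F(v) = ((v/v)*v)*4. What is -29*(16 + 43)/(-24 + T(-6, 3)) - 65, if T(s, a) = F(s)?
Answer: -1409/48 ≈ -29.354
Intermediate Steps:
F(v) = 4*v (F(v) = (1*v)*4 = v*4 = 4*v)
T(s, a) = 4*s
-29*(16 + 43)/(-24 + T(-6, 3)) - 65 = -29*(16 + 43)/(-24 + 4*(-6)) - 65 = -1711/(-24 - 24) - 65 = -1711/(-48) - 65 = -1711*(-1)/48 - 65 = -29*(-59/48) - 65 = 1711/48 - 65 = -1409/48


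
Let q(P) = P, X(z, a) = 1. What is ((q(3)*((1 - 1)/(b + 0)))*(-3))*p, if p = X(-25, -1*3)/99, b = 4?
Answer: 0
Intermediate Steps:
p = 1/99 ≈ 0.010101
((q(3)*((1 - 1)/(b + 0)))*(-3))*p = ((3*((1 - 1)/(4 + 0)))*(-3))*(1/99) = ((3*(0/4))*(-3))*(1/99) = ((3*(0*(1/4)))*(-3))*(1/99) = ((3*0)*(-3))*(1/99) = (0*(-3))*(1/99) = 0*(1/99) = 0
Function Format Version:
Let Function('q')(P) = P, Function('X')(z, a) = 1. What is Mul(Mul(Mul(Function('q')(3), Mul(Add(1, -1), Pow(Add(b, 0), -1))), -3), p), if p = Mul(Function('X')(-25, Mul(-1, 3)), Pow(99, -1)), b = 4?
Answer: 0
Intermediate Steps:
p = Rational(1, 99) (p = Mul(1, Pow(99, -1)) = Mul(1, Rational(1, 99)) = Rational(1, 99) ≈ 0.010101)
Mul(Mul(Mul(Function('q')(3), Mul(Add(1, -1), Pow(Add(b, 0), -1))), -3), p) = Mul(Mul(Mul(3, Mul(Add(1, -1), Pow(Add(4, 0), -1))), -3), Rational(1, 99)) = Mul(Mul(Mul(3, Mul(0, Pow(4, -1))), -3), Rational(1, 99)) = Mul(Mul(Mul(3, Mul(0, Rational(1, 4))), -3), Rational(1, 99)) = Mul(Mul(Mul(3, 0), -3), Rational(1, 99)) = Mul(Mul(0, -3), Rational(1, 99)) = Mul(0, Rational(1, 99)) = 0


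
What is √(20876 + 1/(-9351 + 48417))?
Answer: √31859956622922/39066 ≈ 144.49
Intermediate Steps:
√(20876 + 1/(-9351 + 48417)) = √(20876 + 1/39066) = √(815541817/39066) = √31859956622922/39066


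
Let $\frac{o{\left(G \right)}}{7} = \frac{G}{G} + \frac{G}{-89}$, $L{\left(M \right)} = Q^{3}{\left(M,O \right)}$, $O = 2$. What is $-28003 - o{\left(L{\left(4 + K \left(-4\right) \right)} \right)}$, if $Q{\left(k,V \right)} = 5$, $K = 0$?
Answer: $- \frac{2492015}{89} \approx -28000.0$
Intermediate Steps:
$L{\left(M \right)} = 125$ ($L{\left(M \right)} = 5^{3} = 125$)
$o{\left(G \right)} = 7 - \frac{7 G}{89}$ ($o{\left(G \right)} = 7 \left(\frac{G}{G} + \frac{G}{-89}\right) = 7 \left(1 + G \left(- \frac{1}{89}\right)\right) = 7 \left(1 - \frac{G}{89}\right) = 7 - \frac{7 G}{89}$)
$-28003 - o{\left(L{\left(4 + K \left(-4\right) \right)} \right)} = -28003 - \left(7 - \frac{875}{89}\right) = -28003 - - \frac{252}{89} = -28003 + \frac{252}{89} = - \frac{2492015}{89}$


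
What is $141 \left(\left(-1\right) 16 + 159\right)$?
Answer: $20163$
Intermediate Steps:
$141 \left(\left(-1\right) 16 + 159\right) = 141 \left(-16 + 159\right) = 141 \cdot 143 = 20163$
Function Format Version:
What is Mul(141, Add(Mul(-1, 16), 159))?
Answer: 20163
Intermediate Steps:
Mul(141, Add(Mul(-1, 16), 159)) = Mul(141, Add(-16, 159)) = Mul(141, 143) = 20163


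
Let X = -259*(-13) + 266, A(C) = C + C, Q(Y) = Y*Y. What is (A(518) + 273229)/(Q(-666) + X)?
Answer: 274265/447189 ≈ 0.61331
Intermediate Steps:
Q(Y) = Y**2
A(C) = 2*C
X = 3633 (X = 3367 + 266 = 3633)
(A(518) + 273229)/(Q(-666) + X) = (2*518 + 273229)/((-666)**2 + 3633) = (1036 + 273229)/(443556 + 3633) = 274265/447189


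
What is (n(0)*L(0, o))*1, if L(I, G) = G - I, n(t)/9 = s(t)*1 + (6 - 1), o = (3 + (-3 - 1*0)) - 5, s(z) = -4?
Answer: -45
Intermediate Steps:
o = -5 (o = (3 + (-3 + 0)) - 5 = (3 - 3) - 5 = 0 - 5 = -5)
n(t) = 9 (n(t) = 9*(-4*1 + (6 - 1)) = 9*(-4 + 5) = 9*1 = 9)
(n(0)*L(0, o))*1 = (9*(-5 - 1*0))*1 = (9*(-5 + 0))*1 = (9*(-5))*1 = -45*1 = -45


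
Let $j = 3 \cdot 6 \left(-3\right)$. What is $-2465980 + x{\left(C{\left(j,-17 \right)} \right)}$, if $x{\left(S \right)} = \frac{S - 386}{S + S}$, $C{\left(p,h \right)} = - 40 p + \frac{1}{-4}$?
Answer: $- \frac{42607195345}{17278} \approx -2.466 \cdot 10^{6}$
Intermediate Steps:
$j = -54$ ($j = 18 \left(-3\right) = -54$)
$C{\left(p,h \right)} = - \frac{1}{4} - 40 p$ ($C{\left(p,h \right)} = - 40 p - \frac{1}{4} = - \frac{1}{4} - 40 p$)
$x{\left(S \right)} = \frac{-386 + S}{2 S}$
$-2465980 + x{\left(C{\left(j,-17 \right)} \right)} = -2465980 + \frac{-386 - - \frac{8639}{4}}{2 \left(- \frac{1}{4} - -2160\right)} = -2465980 + \frac{-386 + \left(- \frac{1}{4} + 2160\right)}{2 \left(- \frac{1}{4} + 2160\right)} = -2465980 + \frac{-386 + \frac{8639}{4}}{2 \cdot \frac{8639}{4}} = -2465980 + \frac{1}{2} \cdot \frac{4}{8639} \cdot \frac{7095}{4} = -2465980 + \frac{7095}{17278} = - \frac{42607195345}{17278}$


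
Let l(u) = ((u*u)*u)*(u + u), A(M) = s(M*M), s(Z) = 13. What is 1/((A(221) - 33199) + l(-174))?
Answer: 1/1833239166 ≈ 5.4548e-10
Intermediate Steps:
A(M) = 13
l(u) = 2*u⁴ (l(u) = (u²*u)*(2*u) = u³*(2*u) = 2*u⁴)
1/((A(221) - 33199) + l(-174)) = 1/((13 - 33199) + 2*(-174)⁴) = 1/(-33186 + 2*916636176) = 1/(-33186 + 1833272352) = 1/1833239166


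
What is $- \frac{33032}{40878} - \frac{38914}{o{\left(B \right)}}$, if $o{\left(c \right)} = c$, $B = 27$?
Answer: $- \frac{29474414}{20439} \approx -1442.1$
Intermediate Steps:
$- \frac{33032}{40878} - \frac{38914}{o{\left(B \right)}} = - \frac{33032}{40878} - \frac{38914}{27} = \left(-33032\right) \frac{1}{40878} - \frac{38914}{27} = - \frac{16516}{20439} - \frac{38914}{27} = - \frac{29474414}{20439}$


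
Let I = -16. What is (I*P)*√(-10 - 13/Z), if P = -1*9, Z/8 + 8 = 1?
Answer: 36*I*√7658/7 ≈ 450.05*I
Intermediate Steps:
Z = -56 (Z = -64 + 8*1 = -64 + 8 = -56)
P = -9
(I*P)*√(-10 - 13/Z) = (-16*(-9))*√(-10 - 13/(-56)) = 144*√(-10 - 13*(-1/56)) = 144*√(-10 + 13/56) = 144*√(-547/56) = 144*(I*√7658/28) = 36*I*√7658/7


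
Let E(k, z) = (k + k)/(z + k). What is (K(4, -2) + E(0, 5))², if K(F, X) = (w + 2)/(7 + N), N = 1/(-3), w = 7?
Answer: 729/400 ≈ 1.8225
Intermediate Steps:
N = -⅓ ≈ -0.33333
E(k, z) = 2*k/(k + z) (E(k, z) = (2*k)/(k + z) = 2*k/(k + z))
K(F, X) = 27/20 (K(F, X) = (7 + 2)/(7 - ⅓) = 9/(20/3) = 9*(3/20) = 27/20)
(K(4, -2) + E(0, 5))² = (27/20 + 2*0/(0 + 5))² = (27/20 + 2*0/5)² = (27/20 + 2*0*(⅕))² = (27/20 + 0)² = (27/20)² = 729/400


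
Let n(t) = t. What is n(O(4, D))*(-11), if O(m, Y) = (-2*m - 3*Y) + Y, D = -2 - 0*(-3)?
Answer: 44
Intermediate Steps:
D = -2 (D = -2 - 4*0 = -2 + 0 = -2)
O(m, Y) = -2*Y - 2*m (O(m, Y) = (-3*Y - 2*m) + Y = -2*Y - 2*m)
n(O(4, D))*(-11) = (-2*(-2) - 2*4)*(-11) = (4 - 8)*(-11) = -4*(-11) = 44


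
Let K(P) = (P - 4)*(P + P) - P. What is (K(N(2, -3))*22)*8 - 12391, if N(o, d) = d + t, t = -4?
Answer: 15945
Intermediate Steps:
N(o, d) = -4 + d (N(o, d) = d - 4 = -4 + d)
K(P) = -P + 2*P*(-4 + P) (K(P) = (-4 + P)*(2*P) - P = 2*P*(-4 + P) - P = -P + 2*P*(-4 + P))
(K(N(2, -3))*22)*8 - 12391 = (((-4 - 3)*(-9 + 2*(-4 - 3)))*22)*8 - 12391 = (-7*(-9 + 2*(-7))*22)*8 - 12391 = (-7*(-9 - 14)*22)*8 - 12391 = (-7*(-23)*22)*8 - 12391 = (161*22)*8 - 12391 = 3542*8 - 12391 = 28336 - 12391 = 15945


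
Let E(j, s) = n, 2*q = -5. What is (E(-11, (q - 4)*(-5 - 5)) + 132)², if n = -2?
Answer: 16900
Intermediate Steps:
q = -5/2 (q = (½)*(-5) = -5/2 ≈ -2.5000)
E(j, s) = -2
(E(-11, (q - 4)*(-5 - 5)) + 132)² = (-2 + 132)² = 130² = 16900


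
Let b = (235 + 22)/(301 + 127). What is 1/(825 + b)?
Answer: 428/353357 ≈ 0.0012112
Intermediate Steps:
b = 257/428 ≈ 0.60047
1/(825 + b) = 1/(825 + 257/428) = 1/(353357/428) = 428/353357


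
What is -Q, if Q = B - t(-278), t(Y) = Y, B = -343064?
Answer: 342786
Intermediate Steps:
Q = -342786 (Q = -343064 - 1*(-278) = -343064 + 278 = -342786)
-Q = -1*(-342786) = 342786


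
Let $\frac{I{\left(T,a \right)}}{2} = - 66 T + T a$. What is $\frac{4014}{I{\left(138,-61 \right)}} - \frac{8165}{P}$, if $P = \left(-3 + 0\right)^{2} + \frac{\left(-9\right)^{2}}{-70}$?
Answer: $- \frac{3339362381}{3207258} \approx -1041.2$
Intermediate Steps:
$I{\left(T,a \right)} = - 132 T + 2 T a$ ($I{\left(T,a \right)} = 2 \left(- 66 T + T a\right) = - 132 T + 2 T a$)
$P = \frac{549}{70}$ ($P = \left(-3\right)^{2} - \frac{81}{70} = 9 - \frac{81}{70} = \frac{549}{70} \approx 7.8429$)
$\frac{4014}{I{\left(138,-61 \right)}} - \frac{8165}{P} = \frac{4014}{2 \cdot 138 \left(-66 - 61\right)} - \frac{8165}{\frac{549}{70}} = \frac{4014}{2 \cdot 138 \left(-127\right)} - \frac{571550}{549} = \frac{4014}{-35052} - \frac{571550}{549} = 4014 \left(- \frac{1}{35052}\right) - \frac{571550}{549} = - \frac{669}{5842} - \frac{571550}{549} = - \frac{3339362381}{3207258}$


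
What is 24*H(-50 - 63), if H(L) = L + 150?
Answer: 888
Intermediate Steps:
H(L) = 150 + L
24*H(-50 - 63) = 24*(150 + (-50 - 63)) = 24*(150 - 113) = 24*37 = 888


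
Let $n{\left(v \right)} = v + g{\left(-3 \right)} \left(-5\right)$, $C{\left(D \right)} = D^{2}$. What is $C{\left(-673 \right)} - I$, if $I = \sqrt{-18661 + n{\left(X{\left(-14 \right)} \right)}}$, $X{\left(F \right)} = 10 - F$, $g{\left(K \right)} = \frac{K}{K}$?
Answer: $452929 - i \sqrt{18642} \approx 4.5293 \cdot 10^{5} - 136.54 i$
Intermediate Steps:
$g{\left(K \right)} = 1$
$n{\left(v \right)} = -5 + v$ ($n{\left(v \right)} = v + 1 \left(-5\right) = v - 5 = -5 + v$)
$I = i \sqrt{18642}$ ($I = \sqrt{-18661 + \left(-5 + \left(10 - -14\right)\right)} = \sqrt{-18661 + \left(-5 + \left(10 + 14\right)\right)} = \sqrt{-18661 + \left(-5 + 24\right)} = \sqrt{-18661 + 19} = \sqrt{-18642} = i \sqrt{18642} \approx 136.54 i$)
$C{\left(-673 \right)} - I = \left(-673\right)^{2} - i \sqrt{18642} = 452929 - i \sqrt{18642}$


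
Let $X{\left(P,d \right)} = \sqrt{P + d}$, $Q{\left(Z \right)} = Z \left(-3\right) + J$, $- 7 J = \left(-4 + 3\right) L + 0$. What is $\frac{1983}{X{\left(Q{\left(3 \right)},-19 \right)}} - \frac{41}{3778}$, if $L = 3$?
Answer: $- \frac{41}{3778} - \frac{1983 i \sqrt{1351}}{193} \approx -0.010852 - 377.65 i$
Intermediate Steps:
$J = \frac{3}{7}$ ($J = - \frac{\left(-4 + 3\right) 3 + 0}{7} = - \frac{\left(-1\right) 3 + 0}{7} = - \frac{-3 + 0}{7} = \left(- \frac{1}{7}\right) \left(-3\right) = \frac{3}{7} \approx 0.42857$)
$Q{\left(Z \right)} = \frac{3}{7} - 3 Z$ ($Q{\left(Z \right)} = Z \left(-3\right) + \frac{3}{7} = - 3 Z + \frac{3}{7} = \frac{3}{7} - 3 Z$)
$\frac{1983}{X{\left(Q{\left(3 \right)},-19 \right)}} - \frac{41}{3778} = \frac{1983}{\sqrt{\left(\frac{3}{7} - 9\right) - 19}} - \frac{41}{3778} = \frac{1983}{\sqrt{- \frac{60}{7} - 19}} - \frac{41}{3778} = \frac{1983}{\sqrt{- \frac{193}{7}}} - \frac{41}{3778} = \frac{1983}{\frac{1}{7} i \sqrt{1351}} - \frac{41}{3778} = 1983 \left(- \frac{i \sqrt{1351}}{193}\right) - \frac{41}{3778} = - \frac{1983 i \sqrt{1351}}{193} - \frac{41}{3778} = - \frac{41}{3778} - \frac{1983 i \sqrt{1351}}{193}$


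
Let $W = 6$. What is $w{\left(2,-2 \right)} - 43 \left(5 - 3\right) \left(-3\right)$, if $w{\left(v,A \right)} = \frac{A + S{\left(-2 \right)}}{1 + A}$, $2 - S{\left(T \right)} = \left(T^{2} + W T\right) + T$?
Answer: $248$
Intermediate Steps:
$S{\left(T \right)} = 2 - T^{2} - 7 T$ ($S{\left(T \right)} = 2 - \left(\left(T^{2} + 6 T\right) + T\right) = 2 - \left(T^{2} + 7 T\right) = 2 - T^{2} - 7 T$)
$w{\left(v,A \right)} = \frac{12 + A}{1 + A}$ ($w{\left(v,A \right)} = \frac{A - -12}{1 + A} = \frac{A + \left(2 - 4 + 14\right)}{1 + A} = \frac{A + 12}{1 + A} = \frac{12 + A}{1 + A}$)
$w{\left(2,-2 \right)} - 43 \left(5 - 3\right) \left(-3\right) = \frac{12 - 2}{1 - 2} - 43 \left(5 - 3\right) \left(-3\right) = \frac{1}{-1} \cdot 10 - 43 \cdot 2 \left(-3\right) = \left(-1\right) 10 - -258 = -10 + 258 = 248$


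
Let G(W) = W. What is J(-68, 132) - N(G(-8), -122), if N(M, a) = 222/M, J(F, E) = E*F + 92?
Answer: -35425/4 ≈ -8856.3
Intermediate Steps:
J(F, E) = 92 + E*F
J(-68, 132) - N(G(-8), -122) = (92 + 132*(-68)) - 222/(-8) = (92 - 8976) - 222*(-1)/8 = -8884 - 1*(-111/4) = -8884 + 111/4 = -35425/4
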